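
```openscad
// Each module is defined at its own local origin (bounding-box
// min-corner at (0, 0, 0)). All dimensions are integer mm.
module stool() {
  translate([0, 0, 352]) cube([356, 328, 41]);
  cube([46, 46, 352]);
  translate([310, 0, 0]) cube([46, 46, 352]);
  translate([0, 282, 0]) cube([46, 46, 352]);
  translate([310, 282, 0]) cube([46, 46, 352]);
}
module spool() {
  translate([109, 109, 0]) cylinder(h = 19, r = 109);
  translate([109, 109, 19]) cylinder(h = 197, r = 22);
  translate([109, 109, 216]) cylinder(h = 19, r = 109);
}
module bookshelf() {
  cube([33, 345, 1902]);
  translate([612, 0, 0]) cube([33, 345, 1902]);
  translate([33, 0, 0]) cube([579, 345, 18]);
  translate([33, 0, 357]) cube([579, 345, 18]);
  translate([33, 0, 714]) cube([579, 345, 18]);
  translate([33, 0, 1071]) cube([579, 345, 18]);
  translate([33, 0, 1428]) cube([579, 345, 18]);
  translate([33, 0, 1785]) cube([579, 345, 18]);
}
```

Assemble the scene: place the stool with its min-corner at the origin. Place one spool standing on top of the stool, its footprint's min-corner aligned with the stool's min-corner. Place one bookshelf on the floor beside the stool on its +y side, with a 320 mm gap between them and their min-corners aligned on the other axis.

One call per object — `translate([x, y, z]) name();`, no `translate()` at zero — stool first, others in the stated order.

stool();
translate([0, 0, 393]) spool();
translate([0, 648, 0]) bookshelf();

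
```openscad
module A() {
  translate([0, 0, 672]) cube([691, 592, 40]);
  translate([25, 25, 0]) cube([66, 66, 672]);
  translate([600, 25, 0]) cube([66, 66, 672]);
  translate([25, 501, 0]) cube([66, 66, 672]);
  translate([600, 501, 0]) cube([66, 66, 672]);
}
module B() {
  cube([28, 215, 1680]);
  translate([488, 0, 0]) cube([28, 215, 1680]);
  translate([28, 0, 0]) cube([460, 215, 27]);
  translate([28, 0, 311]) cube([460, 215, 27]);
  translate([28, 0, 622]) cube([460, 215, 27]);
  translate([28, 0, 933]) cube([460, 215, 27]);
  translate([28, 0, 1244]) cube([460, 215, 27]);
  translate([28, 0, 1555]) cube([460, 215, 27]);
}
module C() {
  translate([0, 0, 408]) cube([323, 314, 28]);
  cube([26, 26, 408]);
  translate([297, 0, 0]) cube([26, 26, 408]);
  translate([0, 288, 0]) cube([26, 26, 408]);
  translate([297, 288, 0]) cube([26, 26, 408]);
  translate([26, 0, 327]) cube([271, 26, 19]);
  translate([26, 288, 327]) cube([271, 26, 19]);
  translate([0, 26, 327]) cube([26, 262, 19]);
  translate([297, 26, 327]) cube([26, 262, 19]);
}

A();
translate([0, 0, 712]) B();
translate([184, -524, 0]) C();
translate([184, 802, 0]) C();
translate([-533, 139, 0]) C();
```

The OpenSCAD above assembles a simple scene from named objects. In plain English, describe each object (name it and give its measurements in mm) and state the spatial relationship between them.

A is a table with a 691×592 mm rectangular top, 40 mm thick, top surface at z = 712 mm, supported by four 66×66 mm square legs, each inset 25 mm from the nearest pair of top edges, running from the floor.

B is an open bookshelf. Two side panels, each 28 mm thick, 215 mm deep and 1680 mm tall, stand 516 mm apart (outside-to-outside). Between them sit 6 shelves, each 27 mm thick and 215 mm deep, spanning the full gap between the sides. The bottom shelf rests on the floor (its underside at z = 0) and the clear gap between one shelf's top and the next shelf's underside is 284 mm.

C is a four-legged stool. The seat is a 323×314×28 mm slab whose top surface is at z = 436 mm; four square legs, each 26×26 mm in cross-section, run from the floor (z = 0) to the underside of the seat, each flush with a corner of the seat. Four stretchers, 26 mm wide and 19 mm tall, connect adjacent legs with their undersides at z = 327 mm, each running between the inner faces of the legs it joins and aligned with the legs' outer faces on the other axis.

The bookshelf is on top of the table. Three stools sit around the table at the −y, +y, −x sides.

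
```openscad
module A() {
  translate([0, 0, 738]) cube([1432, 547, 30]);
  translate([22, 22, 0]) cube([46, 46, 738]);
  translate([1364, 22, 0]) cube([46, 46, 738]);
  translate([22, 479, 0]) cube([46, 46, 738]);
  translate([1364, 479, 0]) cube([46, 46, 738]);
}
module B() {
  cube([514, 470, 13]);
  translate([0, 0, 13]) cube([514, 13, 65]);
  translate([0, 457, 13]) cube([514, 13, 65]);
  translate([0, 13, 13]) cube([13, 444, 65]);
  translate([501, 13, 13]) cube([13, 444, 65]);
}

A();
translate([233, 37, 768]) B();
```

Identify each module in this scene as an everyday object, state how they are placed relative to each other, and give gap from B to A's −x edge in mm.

A is a table. B is an open box. The open box is on top of the table. The gap from the open box to the table's −x edge is 233 mm.

The open box's min-x is at 233; the table's min-x is 0; gap = 233 mm.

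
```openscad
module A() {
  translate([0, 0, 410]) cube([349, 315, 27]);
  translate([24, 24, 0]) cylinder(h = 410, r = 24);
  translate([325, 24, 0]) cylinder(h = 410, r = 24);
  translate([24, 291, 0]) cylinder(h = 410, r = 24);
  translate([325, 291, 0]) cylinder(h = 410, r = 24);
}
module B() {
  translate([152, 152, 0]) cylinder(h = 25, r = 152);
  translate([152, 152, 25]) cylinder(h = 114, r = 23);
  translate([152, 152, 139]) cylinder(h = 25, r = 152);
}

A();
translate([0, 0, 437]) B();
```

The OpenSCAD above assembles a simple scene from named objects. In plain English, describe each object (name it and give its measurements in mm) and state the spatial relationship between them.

A is a simple wooden stool: a rectangular seat 349 mm (x) by 315 mm (y), 27 mm thick, top face at z = 437 mm, on four round legs, each 48 mm in diameter. The legs rest on z = 0, each leg's axis is inset half a diameter from the nearest pair of seat edges (so the leg's bounding box is flush with the corner).

B is a spool: two coaxial disc flanges of radius 152 mm and thickness 25 mm, joined by a core cylinder of radius 23 mm and height 114 mm. The lower flange rests on z = 0 and the three cylinders share a vertical axis.

The spool is on top of the stool.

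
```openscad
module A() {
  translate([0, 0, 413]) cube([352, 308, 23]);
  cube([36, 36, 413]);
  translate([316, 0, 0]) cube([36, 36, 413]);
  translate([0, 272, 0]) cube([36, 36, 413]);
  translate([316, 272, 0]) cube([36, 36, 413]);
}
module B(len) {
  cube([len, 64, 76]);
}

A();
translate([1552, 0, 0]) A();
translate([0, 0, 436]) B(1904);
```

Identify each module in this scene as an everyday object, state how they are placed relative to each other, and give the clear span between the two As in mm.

Second stool starts at x = 1552; first ends at x = 352; clear span = 1552 − 352 = 1200 mm.

A is a stool. B is a beam. A beam spans the tops of two stools. The clear span between the two stools is 1200 mm.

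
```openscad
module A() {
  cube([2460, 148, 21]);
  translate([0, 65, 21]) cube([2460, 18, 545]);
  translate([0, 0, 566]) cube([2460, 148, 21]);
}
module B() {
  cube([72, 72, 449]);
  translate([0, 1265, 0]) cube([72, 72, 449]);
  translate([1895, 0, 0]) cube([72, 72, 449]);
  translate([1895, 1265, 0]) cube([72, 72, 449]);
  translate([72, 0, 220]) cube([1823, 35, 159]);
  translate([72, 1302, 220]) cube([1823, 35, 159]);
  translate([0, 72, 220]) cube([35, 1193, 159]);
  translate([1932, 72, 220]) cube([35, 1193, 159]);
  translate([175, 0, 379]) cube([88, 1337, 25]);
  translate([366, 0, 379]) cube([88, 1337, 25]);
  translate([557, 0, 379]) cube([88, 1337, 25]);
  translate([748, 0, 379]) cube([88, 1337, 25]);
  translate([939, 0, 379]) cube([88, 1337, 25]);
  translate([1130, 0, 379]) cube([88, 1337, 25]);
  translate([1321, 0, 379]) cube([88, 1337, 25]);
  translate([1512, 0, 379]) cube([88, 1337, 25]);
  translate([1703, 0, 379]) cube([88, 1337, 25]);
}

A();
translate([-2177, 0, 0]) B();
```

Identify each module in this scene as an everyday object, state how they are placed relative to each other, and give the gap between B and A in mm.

The bed frame's nearest face is 210 mm from the I-beam's −x face.

A is an I-beam. B is a bed frame. The bed frame is on the floor beside the I-beam on its −x side. The gap between the bed frame and the I-beam is 210 mm.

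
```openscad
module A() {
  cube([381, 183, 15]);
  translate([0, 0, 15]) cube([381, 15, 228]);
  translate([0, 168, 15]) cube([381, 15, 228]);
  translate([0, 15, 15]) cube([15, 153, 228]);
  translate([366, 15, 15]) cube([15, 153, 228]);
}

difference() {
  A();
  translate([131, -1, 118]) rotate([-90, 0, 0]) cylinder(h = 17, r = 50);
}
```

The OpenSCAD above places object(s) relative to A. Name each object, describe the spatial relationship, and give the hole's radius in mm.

A is an open box. The open box has a circular hole through its front wall. The hole's radius is 50 mm.

The subtracted cylinder has r = 50 mm.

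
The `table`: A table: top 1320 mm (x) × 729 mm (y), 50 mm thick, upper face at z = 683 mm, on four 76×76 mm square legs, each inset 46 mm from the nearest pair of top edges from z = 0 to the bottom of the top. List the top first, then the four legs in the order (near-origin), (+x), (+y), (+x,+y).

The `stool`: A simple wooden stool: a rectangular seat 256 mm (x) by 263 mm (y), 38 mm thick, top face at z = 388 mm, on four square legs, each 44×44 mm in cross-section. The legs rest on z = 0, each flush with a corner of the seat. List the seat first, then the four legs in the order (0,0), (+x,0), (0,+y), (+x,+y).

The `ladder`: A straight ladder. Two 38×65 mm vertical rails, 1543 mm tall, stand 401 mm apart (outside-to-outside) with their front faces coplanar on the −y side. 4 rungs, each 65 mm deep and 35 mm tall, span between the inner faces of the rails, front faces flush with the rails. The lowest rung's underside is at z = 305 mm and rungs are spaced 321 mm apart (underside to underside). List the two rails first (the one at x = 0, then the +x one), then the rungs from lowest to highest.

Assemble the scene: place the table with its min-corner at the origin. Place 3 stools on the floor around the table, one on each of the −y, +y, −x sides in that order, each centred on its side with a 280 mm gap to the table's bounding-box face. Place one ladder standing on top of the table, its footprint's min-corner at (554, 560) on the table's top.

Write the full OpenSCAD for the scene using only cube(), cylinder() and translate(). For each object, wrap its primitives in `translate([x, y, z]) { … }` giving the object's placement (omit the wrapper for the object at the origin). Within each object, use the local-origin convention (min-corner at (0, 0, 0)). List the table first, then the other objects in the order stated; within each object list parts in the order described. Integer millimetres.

translate([0, 0, 633]) cube([1320, 729, 50]);
translate([46, 46, 0]) cube([76, 76, 633]);
translate([1198, 46, 0]) cube([76, 76, 633]);
translate([46, 607, 0]) cube([76, 76, 633]);
translate([1198, 607, 0]) cube([76, 76, 633]);
translate([532, -543, 0]) {
  translate([0, 0, 350]) cube([256, 263, 38]);
  cube([44, 44, 350]);
  translate([212, 0, 0]) cube([44, 44, 350]);
  translate([0, 219, 0]) cube([44, 44, 350]);
  translate([212, 219, 0]) cube([44, 44, 350]);
}
translate([532, 1009, 0]) {
  translate([0, 0, 350]) cube([256, 263, 38]);
  cube([44, 44, 350]);
  translate([212, 0, 0]) cube([44, 44, 350]);
  translate([0, 219, 0]) cube([44, 44, 350]);
  translate([212, 219, 0]) cube([44, 44, 350]);
}
translate([-536, 233, 0]) {
  translate([0, 0, 350]) cube([256, 263, 38]);
  cube([44, 44, 350]);
  translate([212, 0, 0]) cube([44, 44, 350]);
  translate([0, 219, 0]) cube([44, 44, 350]);
  translate([212, 219, 0]) cube([44, 44, 350]);
}
translate([554, 560, 683]) {
  cube([38, 65, 1543]);
  translate([363, 0, 0]) cube([38, 65, 1543]);
  translate([38, 0, 305]) cube([325, 65, 35]);
  translate([38, 0, 626]) cube([325, 65, 35]);
  translate([38, 0, 947]) cube([325, 65, 35]);
  translate([38, 0, 1268]) cube([325, 65, 35]);
}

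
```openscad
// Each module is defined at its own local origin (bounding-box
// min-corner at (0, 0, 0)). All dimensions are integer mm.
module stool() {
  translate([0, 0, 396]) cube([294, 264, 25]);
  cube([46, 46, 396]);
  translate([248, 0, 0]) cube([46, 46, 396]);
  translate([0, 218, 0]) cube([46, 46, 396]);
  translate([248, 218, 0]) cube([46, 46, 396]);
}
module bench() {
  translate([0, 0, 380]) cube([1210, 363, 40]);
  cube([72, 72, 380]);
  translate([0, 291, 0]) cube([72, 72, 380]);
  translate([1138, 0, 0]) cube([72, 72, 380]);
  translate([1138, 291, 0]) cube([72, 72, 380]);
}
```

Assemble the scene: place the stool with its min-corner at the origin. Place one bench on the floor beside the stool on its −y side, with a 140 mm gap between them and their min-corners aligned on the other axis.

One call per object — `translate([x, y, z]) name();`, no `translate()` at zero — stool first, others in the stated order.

stool();
translate([0, -503, 0]) bench();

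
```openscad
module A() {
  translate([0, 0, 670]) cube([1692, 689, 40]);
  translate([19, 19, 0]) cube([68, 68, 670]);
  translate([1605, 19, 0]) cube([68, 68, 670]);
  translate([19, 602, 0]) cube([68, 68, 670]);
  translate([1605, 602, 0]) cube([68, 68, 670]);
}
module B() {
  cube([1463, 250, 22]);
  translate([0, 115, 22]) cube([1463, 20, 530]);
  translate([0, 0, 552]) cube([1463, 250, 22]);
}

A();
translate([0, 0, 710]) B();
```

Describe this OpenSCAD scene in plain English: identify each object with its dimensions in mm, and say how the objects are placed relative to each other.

A is a rectangular dining table. The top is 1692×689×40 mm with its upper surface at z = 710 mm. It stands on four 68×68 mm square legs, each inset 19 mm from the nearest pair of top edges, running from the floor to the underside of the top.

B is an I-beam lying along x, 1463 mm long. Overall section height 574 mm. Two flanges 250 mm wide (y) and 22 mm thick, one on the floor and one at the top; a web 20 mm thick runs between them, centred on the flange width.

The I-beam is on top of the table.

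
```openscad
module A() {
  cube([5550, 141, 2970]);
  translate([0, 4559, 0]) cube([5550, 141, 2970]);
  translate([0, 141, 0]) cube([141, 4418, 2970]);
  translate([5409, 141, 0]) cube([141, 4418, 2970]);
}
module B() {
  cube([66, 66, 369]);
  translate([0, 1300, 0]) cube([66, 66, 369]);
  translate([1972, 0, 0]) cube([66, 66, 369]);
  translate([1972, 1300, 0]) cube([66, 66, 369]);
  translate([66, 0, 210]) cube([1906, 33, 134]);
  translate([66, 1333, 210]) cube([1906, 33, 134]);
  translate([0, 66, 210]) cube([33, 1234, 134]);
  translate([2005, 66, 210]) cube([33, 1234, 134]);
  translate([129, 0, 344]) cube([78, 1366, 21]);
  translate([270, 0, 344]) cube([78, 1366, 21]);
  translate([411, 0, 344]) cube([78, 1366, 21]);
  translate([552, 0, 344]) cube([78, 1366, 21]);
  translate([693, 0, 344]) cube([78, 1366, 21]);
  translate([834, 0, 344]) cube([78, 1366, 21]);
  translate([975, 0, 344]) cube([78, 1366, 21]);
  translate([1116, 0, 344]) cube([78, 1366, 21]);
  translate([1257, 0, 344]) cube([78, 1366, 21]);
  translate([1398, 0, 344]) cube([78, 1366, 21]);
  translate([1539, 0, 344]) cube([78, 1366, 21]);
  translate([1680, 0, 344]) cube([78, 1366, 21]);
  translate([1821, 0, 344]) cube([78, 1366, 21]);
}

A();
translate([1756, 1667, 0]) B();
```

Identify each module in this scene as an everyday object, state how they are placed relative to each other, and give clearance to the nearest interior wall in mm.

Clearances: x = 1615, y = 1526; minimum 1526 mm.

A is a house frame. B is a bed frame. The bed frame sits inside the house frame, centred. The clearance to the nearest interior wall is 1526 mm.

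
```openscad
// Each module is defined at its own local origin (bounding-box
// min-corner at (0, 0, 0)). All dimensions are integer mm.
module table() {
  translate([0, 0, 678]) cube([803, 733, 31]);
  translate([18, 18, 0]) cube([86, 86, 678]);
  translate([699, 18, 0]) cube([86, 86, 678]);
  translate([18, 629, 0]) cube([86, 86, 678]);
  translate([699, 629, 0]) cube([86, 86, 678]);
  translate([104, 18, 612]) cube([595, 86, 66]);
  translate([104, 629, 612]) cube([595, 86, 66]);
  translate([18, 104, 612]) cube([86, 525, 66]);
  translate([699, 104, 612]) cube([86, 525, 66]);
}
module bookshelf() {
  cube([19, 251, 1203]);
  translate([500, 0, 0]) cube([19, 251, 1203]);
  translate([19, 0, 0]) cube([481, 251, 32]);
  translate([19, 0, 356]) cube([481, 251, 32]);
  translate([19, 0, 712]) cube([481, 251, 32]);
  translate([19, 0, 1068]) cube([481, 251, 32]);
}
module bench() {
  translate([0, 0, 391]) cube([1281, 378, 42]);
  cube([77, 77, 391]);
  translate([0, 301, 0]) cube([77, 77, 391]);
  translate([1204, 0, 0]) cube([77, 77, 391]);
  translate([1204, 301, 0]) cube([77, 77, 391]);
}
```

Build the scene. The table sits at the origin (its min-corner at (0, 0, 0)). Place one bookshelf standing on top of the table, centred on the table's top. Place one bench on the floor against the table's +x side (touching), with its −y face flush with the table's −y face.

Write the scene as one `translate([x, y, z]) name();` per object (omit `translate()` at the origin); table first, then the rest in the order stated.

table();
translate([142, 241, 709]) bookshelf();
translate([803, 0, 0]) bench();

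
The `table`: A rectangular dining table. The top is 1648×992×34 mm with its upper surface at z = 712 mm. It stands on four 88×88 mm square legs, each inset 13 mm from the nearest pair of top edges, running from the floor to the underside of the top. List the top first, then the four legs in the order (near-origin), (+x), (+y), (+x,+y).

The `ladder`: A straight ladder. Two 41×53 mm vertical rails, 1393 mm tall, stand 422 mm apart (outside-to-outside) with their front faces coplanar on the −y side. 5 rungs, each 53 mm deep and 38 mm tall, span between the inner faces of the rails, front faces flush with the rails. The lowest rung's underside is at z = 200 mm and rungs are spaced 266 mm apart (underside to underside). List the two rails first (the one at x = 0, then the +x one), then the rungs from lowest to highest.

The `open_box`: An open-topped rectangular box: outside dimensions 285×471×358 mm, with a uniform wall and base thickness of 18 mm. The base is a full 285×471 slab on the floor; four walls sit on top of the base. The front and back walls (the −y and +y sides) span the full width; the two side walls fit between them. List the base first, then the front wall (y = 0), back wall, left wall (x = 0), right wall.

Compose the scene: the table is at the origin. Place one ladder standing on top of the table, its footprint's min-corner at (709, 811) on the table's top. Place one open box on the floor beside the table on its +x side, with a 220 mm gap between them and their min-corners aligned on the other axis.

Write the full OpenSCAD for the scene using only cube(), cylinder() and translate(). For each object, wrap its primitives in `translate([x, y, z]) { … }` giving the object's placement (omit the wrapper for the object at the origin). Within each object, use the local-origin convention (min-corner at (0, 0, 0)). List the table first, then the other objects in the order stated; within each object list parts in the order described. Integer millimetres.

translate([0, 0, 678]) cube([1648, 992, 34]);
translate([13, 13, 0]) cube([88, 88, 678]);
translate([1547, 13, 0]) cube([88, 88, 678]);
translate([13, 891, 0]) cube([88, 88, 678]);
translate([1547, 891, 0]) cube([88, 88, 678]);
translate([709, 811, 712]) {
  cube([41, 53, 1393]);
  translate([381, 0, 0]) cube([41, 53, 1393]);
  translate([41, 0, 200]) cube([340, 53, 38]);
  translate([41, 0, 466]) cube([340, 53, 38]);
  translate([41, 0, 732]) cube([340, 53, 38]);
  translate([41, 0, 998]) cube([340, 53, 38]);
  translate([41, 0, 1264]) cube([340, 53, 38]);
}
translate([1868, 0, 0]) {
  cube([285, 471, 18]);
  translate([0, 0, 18]) cube([285, 18, 340]);
  translate([0, 453, 18]) cube([285, 18, 340]);
  translate([0, 18, 18]) cube([18, 435, 340]);
  translate([267, 18, 18]) cube([18, 435, 340]);
}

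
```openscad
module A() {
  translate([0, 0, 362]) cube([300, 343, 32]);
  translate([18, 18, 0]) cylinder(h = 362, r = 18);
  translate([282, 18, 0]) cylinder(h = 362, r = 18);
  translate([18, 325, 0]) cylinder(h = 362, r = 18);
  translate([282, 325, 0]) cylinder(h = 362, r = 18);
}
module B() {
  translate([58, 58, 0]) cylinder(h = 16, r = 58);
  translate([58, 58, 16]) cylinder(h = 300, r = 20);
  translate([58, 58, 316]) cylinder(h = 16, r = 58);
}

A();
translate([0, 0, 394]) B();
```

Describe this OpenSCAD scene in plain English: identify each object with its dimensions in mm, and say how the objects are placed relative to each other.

A is a four-legged stool. The seat is a 300×343×32 mm slab whose top surface is at z = 394 mm; four round legs, each 36 mm in diameter, run from the floor (z = 0) to the underside of the seat, each leg's axis is inset half a diameter from the nearest pair of seat edges (so the leg's bounding box is flush with the corner).

B is a spool: two coaxial disc flanges of radius 58 mm and thickness 16 mm, joined by a core cylinder of radius 20 mm and height 300 mm. The lower flange rests on z = 0 and the three cylinders share a vertical axis.

The spool is on top of the stool.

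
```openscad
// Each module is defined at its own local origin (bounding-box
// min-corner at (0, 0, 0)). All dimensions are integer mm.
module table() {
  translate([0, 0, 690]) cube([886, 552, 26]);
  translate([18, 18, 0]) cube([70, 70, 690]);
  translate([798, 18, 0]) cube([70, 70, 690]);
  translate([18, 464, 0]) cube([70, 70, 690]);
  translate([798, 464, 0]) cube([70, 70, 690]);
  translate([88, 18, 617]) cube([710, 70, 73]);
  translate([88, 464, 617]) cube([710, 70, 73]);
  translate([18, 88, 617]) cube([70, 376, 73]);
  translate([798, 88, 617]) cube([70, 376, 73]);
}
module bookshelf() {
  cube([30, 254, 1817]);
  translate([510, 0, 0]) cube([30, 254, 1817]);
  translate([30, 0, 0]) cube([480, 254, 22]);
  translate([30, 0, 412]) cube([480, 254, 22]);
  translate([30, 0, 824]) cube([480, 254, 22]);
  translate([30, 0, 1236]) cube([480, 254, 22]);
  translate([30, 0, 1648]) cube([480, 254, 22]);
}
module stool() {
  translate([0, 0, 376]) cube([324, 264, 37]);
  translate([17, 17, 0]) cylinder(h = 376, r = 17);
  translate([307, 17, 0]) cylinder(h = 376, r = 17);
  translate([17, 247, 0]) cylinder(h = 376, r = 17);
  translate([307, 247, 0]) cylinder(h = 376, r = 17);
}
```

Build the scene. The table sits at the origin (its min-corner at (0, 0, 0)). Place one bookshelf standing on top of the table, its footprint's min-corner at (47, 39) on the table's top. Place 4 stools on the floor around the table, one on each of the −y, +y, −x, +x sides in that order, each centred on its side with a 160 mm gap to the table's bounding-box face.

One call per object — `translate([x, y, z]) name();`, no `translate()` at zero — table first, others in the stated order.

table();
translate([47, 39, 716]) bookshelf();
translate([281, -424, 0]) stool();
translate([281, 712, 0]) stool();
translate([-484, 144, 0]) stool();
translate([1046, 144, 0]) stool();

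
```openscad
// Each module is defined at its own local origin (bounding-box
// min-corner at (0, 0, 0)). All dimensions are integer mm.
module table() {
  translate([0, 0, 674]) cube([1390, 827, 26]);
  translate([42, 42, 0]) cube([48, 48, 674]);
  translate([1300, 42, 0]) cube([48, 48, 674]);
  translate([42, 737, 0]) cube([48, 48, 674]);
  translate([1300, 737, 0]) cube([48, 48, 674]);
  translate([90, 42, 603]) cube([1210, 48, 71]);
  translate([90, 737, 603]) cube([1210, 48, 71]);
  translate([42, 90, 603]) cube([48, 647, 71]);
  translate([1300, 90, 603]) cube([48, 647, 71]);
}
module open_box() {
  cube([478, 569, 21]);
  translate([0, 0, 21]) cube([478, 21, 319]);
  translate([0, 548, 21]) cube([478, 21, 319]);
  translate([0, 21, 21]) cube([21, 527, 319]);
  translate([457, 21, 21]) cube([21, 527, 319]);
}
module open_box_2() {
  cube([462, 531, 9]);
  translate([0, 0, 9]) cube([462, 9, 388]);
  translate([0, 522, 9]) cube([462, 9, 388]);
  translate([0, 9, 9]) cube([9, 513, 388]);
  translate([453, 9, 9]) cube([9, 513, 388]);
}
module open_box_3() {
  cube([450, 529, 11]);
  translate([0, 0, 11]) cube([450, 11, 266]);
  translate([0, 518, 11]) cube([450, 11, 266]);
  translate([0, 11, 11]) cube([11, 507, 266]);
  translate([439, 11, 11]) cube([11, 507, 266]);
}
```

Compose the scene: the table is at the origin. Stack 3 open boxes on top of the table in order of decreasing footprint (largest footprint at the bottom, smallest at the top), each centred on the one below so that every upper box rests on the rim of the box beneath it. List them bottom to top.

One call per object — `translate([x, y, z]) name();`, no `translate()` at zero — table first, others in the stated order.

table();
translate([456, 129, 700]) open_box();
translate([464, 148, 1040]) open_box_2();
translate([470, 149, 1437]) open_box_3();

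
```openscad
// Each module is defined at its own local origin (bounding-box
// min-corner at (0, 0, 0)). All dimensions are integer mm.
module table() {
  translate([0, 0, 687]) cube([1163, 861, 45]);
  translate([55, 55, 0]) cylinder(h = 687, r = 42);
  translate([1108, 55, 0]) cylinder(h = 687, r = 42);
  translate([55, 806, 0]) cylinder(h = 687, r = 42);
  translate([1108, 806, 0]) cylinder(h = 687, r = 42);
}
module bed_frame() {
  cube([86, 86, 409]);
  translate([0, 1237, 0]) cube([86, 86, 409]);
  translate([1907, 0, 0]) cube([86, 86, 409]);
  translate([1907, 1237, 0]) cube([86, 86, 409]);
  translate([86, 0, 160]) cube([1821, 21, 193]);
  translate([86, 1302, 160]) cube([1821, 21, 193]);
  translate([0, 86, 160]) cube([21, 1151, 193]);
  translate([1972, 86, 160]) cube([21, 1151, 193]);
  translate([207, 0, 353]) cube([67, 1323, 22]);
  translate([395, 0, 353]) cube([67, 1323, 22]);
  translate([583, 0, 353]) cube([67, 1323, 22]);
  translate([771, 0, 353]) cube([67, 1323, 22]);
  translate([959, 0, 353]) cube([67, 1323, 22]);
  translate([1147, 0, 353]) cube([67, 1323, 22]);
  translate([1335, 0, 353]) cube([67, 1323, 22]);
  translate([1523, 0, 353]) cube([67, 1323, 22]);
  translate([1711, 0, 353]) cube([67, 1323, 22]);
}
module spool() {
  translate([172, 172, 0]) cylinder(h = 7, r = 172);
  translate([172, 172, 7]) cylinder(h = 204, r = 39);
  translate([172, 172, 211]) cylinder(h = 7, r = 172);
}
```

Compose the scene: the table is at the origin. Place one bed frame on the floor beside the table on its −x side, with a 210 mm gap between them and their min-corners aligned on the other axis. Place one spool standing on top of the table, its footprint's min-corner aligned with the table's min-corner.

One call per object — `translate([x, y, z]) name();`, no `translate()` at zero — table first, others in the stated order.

table();
translate([-2203, 0, 0]) bed_frame();
translate([0, 0, 732]) spool();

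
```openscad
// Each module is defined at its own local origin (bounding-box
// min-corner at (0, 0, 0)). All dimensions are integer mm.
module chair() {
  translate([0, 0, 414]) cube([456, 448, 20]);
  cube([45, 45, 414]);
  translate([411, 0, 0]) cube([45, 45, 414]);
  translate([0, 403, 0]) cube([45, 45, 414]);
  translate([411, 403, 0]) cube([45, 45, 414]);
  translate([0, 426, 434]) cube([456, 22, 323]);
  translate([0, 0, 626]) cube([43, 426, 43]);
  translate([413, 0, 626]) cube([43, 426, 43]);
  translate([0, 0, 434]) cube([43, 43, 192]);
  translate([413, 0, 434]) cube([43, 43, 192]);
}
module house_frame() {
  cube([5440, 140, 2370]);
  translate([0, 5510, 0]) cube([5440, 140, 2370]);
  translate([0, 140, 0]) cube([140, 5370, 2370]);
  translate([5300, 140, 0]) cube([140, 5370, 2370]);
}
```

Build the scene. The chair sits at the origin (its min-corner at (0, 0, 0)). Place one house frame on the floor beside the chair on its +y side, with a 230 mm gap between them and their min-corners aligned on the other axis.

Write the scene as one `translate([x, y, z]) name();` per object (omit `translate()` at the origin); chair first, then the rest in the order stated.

chair();
translate([0, 678, 0]) house_frame();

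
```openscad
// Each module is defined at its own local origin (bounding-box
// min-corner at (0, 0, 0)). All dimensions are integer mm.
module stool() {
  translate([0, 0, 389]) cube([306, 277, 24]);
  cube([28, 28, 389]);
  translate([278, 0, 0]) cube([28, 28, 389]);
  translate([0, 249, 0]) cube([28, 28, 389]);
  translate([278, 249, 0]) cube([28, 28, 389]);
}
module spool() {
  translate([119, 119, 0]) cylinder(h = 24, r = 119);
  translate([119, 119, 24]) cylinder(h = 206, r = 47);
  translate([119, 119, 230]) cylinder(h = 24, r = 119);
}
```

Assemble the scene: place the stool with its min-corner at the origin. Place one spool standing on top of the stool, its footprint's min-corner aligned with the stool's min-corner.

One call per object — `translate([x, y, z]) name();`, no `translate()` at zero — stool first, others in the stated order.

stool();
translate([0, 0, 413]) spool();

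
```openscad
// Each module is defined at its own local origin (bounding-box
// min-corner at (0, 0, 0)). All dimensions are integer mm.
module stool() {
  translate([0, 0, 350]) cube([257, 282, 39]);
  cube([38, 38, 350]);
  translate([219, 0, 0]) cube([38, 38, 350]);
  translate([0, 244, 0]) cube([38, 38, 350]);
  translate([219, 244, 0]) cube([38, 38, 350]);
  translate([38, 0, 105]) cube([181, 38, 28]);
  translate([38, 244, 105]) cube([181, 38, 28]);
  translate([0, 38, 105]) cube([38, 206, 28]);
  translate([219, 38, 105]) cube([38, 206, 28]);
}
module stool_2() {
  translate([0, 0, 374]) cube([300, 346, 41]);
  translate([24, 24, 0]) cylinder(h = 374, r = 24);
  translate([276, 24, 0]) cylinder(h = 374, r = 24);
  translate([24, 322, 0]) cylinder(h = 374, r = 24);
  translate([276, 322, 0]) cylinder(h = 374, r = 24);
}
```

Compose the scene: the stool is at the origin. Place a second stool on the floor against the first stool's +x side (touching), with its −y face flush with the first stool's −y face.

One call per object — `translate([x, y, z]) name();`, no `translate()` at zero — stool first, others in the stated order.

stool();
translate([257, 0, 0]) stool_2();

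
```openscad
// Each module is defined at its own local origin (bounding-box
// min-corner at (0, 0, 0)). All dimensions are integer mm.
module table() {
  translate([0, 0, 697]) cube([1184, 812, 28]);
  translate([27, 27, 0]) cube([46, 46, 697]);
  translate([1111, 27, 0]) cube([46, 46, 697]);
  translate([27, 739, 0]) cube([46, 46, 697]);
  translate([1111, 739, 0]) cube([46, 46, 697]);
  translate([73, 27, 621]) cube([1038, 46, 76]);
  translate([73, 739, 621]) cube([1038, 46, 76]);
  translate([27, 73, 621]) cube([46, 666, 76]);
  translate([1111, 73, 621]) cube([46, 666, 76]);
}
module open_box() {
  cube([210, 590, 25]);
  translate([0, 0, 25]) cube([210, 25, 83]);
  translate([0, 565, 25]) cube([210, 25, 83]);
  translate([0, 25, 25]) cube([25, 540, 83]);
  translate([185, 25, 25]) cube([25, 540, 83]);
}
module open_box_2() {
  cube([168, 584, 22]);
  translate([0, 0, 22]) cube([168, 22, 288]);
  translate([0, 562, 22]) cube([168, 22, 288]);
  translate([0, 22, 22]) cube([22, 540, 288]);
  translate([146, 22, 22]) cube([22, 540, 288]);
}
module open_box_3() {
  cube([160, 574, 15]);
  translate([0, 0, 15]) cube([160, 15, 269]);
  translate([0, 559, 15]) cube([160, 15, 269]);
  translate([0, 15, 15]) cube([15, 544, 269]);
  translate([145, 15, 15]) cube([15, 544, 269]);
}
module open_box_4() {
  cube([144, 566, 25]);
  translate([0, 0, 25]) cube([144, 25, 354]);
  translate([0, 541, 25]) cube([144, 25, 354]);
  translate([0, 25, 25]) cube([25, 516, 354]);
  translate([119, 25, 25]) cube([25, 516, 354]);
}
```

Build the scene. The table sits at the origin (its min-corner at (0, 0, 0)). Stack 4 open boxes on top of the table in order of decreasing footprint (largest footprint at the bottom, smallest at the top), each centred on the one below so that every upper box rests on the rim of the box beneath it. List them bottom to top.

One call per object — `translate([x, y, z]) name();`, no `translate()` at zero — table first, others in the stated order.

table();
translate([487, 111, 725]) open_box();
translate([508, 114, 833]) open_box_2();
translate([512, 119, 1143]) open_box_3();
translate([520, 123, 1427]) open_box_4();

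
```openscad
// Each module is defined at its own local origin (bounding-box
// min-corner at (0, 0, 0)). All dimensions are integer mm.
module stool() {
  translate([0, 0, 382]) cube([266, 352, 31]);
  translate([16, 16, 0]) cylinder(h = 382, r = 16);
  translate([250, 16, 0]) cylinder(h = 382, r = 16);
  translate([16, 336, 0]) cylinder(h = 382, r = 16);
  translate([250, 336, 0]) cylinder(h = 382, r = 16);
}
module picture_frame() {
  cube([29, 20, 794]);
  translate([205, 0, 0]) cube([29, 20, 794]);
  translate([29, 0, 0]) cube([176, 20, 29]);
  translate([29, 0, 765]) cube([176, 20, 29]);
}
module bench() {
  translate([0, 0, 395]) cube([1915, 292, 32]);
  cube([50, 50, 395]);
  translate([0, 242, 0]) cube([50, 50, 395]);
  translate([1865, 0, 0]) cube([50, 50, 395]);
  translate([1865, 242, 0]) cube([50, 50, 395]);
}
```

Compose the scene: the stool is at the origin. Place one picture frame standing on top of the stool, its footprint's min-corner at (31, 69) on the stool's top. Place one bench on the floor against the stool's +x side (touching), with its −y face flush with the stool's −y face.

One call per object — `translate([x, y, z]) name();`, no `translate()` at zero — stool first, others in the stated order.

stool();
translate([31, 69, 413]) picture_frame();
translate([266, 0, 0]) bench();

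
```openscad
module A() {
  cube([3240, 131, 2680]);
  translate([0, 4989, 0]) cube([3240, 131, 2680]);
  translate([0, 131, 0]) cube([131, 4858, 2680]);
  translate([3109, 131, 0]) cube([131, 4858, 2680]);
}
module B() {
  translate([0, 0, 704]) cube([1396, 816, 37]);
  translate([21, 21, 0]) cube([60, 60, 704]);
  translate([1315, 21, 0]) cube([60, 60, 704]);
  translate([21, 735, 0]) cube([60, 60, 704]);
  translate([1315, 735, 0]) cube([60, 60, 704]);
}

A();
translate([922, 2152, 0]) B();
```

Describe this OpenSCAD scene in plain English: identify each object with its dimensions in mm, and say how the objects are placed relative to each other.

A is a box-shaped house frame (walls only): outside footprint 3240×5120 mm, wall height 2680 mm, wall thickness 131 mm. The two y-facing walls run the full x-width; the two x-facing walls fit between the inner faces of the y-facing walls.

B is a rectangular dining table. The top is 1396×816×37 mm with its upper surface at z = 741 mm. It stands on four 60×60 mm square legs, each inset 21 mm from the nearest pair of top edges, running from the floor to the underside of the top.

The table sits inside the house frame, centred.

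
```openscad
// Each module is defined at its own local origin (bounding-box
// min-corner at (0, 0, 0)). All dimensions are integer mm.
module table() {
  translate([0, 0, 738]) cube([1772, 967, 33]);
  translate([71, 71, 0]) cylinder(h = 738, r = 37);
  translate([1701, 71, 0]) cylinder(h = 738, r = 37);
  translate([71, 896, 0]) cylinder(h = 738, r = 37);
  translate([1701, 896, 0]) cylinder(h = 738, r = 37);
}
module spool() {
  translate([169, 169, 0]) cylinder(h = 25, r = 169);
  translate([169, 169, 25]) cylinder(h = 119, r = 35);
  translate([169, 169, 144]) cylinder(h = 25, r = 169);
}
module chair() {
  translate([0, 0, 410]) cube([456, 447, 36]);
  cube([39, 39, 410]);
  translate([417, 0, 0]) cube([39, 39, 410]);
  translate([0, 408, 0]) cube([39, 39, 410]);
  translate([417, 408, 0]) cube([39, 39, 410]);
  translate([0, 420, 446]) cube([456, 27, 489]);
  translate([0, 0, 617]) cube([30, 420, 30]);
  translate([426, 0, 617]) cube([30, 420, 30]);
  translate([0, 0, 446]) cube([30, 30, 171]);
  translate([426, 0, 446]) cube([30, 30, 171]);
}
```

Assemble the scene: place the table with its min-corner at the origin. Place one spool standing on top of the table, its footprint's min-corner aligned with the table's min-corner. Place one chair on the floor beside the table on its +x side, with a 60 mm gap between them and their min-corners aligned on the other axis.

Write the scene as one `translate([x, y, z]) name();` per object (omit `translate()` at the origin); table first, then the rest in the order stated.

table();
translate([0, 0, 771]) spool();
translate([1832, 0, 0]) chair();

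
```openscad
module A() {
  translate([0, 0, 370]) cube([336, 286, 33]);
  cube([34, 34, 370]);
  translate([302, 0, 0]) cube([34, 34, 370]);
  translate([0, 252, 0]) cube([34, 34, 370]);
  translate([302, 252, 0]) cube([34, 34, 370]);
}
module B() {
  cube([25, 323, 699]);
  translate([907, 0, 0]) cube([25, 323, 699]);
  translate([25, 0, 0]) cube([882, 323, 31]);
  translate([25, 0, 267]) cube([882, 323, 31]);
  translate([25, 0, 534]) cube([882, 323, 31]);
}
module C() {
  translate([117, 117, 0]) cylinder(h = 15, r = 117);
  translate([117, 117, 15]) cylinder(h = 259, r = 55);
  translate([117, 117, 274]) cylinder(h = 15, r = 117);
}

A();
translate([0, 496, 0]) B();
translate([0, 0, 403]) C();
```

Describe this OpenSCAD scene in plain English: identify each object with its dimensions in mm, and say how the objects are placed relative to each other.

A is a simple wooden stool: a rectangular seat 336 mm (x) by 286 mm (y), 33 mm thick, top face at z = 403 mm, on four square legs, each 34×34 mm in cross-section. The legs rest on z = 0, each flush with a corner of the seat.

B is a bookshelf 932 mm wide overall, 323 mm deep and 699 mm tall. The two sides are 25 mm thick vertical panels. 3 horizontal shelves of 31 mm thickness span between the inner faces of the sides; the lowest shelf sits on the floor and shelves are stacked with a clear vertical gap of 236 mm between each pair.

C is a spool: two coaxial disc flanges of radius 117 mm and thickness 15 mm, joined by a core cylinder of radius 55 mm and height 259 mm. The lower flange rests on z = 0 and the three cylinders share a vertical axis.

The bookshelf is on the floor beside the stool on its +y side. The spool is on top of the stool.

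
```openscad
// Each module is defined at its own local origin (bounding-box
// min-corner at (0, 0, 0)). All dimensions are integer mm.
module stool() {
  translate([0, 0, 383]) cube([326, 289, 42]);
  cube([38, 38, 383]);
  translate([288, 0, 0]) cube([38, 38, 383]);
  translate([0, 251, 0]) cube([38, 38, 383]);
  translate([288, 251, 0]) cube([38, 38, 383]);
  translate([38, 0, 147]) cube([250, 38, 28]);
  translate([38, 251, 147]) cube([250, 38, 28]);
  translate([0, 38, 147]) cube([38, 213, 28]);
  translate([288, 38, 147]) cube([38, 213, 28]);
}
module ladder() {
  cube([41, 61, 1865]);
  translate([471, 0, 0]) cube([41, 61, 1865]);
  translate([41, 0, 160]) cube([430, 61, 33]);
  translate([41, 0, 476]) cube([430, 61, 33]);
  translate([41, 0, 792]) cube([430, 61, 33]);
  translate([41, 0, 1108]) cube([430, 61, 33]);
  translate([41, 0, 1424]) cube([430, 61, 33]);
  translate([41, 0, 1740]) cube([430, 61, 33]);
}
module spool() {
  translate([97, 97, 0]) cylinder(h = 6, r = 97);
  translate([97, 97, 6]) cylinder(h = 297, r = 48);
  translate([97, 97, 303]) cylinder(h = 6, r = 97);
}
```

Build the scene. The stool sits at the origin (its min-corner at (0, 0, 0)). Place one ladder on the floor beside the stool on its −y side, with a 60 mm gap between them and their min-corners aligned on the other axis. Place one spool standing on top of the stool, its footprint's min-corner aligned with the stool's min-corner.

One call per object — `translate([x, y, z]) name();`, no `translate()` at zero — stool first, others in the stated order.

stool();
translate([0, -121, 0]) ladder();
translate([0, 0, 425]) spool();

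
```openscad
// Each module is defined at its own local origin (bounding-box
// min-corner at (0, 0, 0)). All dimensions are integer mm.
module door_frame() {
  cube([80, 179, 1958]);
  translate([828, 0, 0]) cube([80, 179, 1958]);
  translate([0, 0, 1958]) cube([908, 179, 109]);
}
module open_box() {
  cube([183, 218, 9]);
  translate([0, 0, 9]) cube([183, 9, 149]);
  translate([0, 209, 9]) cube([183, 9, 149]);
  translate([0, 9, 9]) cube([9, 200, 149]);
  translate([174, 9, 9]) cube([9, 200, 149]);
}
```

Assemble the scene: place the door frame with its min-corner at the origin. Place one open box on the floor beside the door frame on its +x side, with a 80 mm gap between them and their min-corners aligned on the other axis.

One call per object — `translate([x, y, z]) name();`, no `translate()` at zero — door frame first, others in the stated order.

door_frame();
translate([988, 0, 0]) open_box();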